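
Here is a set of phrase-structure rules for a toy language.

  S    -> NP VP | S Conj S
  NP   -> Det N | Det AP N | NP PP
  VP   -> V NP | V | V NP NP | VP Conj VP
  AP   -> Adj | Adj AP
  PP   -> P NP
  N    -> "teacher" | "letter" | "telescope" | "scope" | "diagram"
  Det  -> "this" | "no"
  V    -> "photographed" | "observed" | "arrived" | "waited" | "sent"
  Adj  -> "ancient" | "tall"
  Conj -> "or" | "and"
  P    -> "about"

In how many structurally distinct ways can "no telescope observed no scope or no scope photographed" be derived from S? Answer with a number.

[S [S [NP [Det no] [N telescope]] [VP [V observed] [NP [Det no] [N scope]]]] [Conj or] [S [NP [Det no] [N scope]] [VP [V photographed]]]]
No rule offers an alternative attachment or grouping for any span, so this is the only derivation.

1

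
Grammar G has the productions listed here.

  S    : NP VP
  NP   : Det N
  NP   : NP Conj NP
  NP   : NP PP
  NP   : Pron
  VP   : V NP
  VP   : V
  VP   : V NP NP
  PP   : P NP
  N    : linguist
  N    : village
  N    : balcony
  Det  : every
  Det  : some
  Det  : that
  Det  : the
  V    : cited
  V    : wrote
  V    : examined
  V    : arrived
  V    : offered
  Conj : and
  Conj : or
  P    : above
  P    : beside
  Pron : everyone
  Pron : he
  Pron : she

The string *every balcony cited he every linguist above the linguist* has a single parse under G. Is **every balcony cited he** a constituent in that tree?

[S [NP [Det every] [N balcony]] [VP [V cited] [NP [Pron he]] [NP [NP [Det every] [N linguist]] [PP [P above] [NP [Det the] [N linguist]]]]]]
The smallest constituent containing 'every balcony cited he' is the S spanning 'every balcony cited he every linguist above the linguist'; no single node in the tree dominates exactly the given words.

No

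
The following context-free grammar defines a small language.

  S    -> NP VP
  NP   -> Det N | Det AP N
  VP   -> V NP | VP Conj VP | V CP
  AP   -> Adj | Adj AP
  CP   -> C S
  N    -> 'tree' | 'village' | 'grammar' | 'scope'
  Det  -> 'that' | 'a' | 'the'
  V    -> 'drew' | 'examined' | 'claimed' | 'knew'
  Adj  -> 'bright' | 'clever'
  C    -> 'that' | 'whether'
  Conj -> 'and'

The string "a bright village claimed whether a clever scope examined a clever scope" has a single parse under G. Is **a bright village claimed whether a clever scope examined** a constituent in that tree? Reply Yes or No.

No

[S [NP [Det a] [AP [Adj bright]] [N village]] [VP [V claimed] [CP [C whether] [S [NP [Det a] [AP [Adj clever]] [N scope]] [VP [V examined] [NP [Det a] [AP [Adj clever]] [N scope]]]]]]]
The smallest constituent containing 'a bright village claimed whether a clever scope examined' is the S spanning 'a bright village claimed whether a clever scope examined a clever scope'; no single node in the tree dominates exactly the given words.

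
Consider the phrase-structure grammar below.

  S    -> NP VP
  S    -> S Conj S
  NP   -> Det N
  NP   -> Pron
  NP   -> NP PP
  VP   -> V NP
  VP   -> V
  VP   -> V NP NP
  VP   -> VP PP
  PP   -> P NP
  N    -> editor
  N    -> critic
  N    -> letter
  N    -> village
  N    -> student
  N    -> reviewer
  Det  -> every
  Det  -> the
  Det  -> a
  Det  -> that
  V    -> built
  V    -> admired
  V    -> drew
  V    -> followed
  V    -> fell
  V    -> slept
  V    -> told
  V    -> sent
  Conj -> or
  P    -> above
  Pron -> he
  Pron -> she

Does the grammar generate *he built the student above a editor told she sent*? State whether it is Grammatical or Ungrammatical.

For S → NP VP, the only prefix that parses as NP is 'he', but the remainder 'built the student above a editor told she sent' is not a VP under these rules. The alternative S rule S → S Conj S likewise has no satisfying split.

Ungrammatical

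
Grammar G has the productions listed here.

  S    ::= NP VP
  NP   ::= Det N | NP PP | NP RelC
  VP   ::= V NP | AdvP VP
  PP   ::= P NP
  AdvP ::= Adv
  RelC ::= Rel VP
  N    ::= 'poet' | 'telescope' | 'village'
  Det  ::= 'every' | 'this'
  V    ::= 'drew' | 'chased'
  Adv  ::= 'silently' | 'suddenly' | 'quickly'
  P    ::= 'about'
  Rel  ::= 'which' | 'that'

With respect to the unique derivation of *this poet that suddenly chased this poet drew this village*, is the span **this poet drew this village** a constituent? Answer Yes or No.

No

[S [NP [NP [Det this] [N poet]] [RelC [Rel that] [VP [AdvP [Adv suddenly]] [VP [V chased] [NP [Det this] [N poet]]]]]] [VP [V drew] [NP [Det this] [N village]]]]
The smallest constituent containing 'this poet drew this village' is the S spanning 'this poet that suddenly chased this poet drew this village'; no single node in the tree dominates exactly the given words.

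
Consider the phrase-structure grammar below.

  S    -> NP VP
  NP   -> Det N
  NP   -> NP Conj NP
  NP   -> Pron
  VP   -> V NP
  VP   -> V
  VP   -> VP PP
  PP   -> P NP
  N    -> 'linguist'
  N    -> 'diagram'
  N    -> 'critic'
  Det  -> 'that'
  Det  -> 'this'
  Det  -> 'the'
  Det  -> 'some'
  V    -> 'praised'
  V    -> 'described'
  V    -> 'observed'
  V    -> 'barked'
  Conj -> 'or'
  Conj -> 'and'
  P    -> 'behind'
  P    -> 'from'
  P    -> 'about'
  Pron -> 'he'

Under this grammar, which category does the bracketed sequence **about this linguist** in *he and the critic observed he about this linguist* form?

PP

[S [NP [NP [Pron he]] [Conj and] [NP [Det the] [N critic]]] [VP [VP [V observed] [NP [Pron he]]] [PP [P about] [NP [Det this] [N linguist]]]]]
The span 'about this linguist' is the PP node built by PP → P NP.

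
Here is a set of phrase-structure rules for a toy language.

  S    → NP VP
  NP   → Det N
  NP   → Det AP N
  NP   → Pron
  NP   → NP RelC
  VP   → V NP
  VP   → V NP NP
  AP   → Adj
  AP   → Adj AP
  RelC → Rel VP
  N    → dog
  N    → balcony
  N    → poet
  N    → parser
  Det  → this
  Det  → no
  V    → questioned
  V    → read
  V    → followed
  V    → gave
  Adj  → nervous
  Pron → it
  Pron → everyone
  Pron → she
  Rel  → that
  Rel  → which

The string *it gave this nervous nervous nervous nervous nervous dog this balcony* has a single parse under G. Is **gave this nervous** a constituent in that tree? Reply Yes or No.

No

[S [NP [Pron it]] [VP [V gave] [NP [Det this] [AP [Adj nervous] [AP [Adj nervous] [AP [Adj nervous] [AP [Adj nervous] [AP [Adj nervous]]]]]] [N dog]] [NP [Det this] [N balcony]]]]
The smallest constituent containing 'gave this nervous' is the VP spanning 'gave this nervous nervous nervous nervous nervous dog this balcony'; no single node in the tree dominates exactly the given words.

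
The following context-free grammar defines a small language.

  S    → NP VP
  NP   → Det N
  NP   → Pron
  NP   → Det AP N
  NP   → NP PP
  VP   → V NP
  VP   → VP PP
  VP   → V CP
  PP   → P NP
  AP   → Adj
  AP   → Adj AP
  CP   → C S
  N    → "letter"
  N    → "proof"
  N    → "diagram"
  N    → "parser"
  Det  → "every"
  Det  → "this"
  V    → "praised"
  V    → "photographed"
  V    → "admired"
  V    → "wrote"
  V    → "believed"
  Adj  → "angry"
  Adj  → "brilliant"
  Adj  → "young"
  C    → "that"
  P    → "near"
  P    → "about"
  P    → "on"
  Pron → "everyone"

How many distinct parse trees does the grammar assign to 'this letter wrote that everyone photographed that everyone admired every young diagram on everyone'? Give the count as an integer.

4

Two of the 4 distinct bracketings:
[S [NP [Det this] [N letter]] [VP [VP [V wrote] [CP [C that] [S [NP [Pron everyone]] [VP [V photographed] [CP [C that] [S [NP [Pron everyone]] [VP [V admired] [NP [Det every] [AP [Adj young]] [N diagram]]]]]]]]] [PP [P on] [NP [Pron everyone]]]]]
[S [NP [Det this] [N letter]] [VP [V wrote] [CP [C that] [S [NP [Pron everyone]] [VP [VP [V photographed] [CP [C that] [S [NP [Pron everyone]] [VP [V admired] [NP [Det every] [AP [Adj young]] [N diagram]]]]]] [PP [P on] [NP [Pron everyone]]]]]]]]
The trees differ in how a recursive rule is bracketed over the same span.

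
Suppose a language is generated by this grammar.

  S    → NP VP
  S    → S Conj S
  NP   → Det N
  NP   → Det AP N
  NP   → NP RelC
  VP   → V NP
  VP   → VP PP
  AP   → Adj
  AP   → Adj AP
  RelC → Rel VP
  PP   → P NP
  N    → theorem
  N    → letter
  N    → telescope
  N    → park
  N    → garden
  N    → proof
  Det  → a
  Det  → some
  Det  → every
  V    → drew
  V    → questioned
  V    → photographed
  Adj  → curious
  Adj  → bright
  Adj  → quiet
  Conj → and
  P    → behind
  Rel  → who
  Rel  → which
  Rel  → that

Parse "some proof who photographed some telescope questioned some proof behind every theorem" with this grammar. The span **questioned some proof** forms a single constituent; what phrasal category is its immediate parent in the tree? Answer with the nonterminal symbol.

[S [NP [NP [Det some] [N proof]] [RelC [Rel who] [VP [V photographed] [NP [Det some] [N telescope]]]]] [VP [VP [V questioned] [NP [Det some] [N proof]]] [PP [P behind] [NP [Det every] [N theorem]]]]]
The span 'questioned some proof' is the VP node built by VP → V NP.
Its mother is the VP built by VP → VP PP.

VP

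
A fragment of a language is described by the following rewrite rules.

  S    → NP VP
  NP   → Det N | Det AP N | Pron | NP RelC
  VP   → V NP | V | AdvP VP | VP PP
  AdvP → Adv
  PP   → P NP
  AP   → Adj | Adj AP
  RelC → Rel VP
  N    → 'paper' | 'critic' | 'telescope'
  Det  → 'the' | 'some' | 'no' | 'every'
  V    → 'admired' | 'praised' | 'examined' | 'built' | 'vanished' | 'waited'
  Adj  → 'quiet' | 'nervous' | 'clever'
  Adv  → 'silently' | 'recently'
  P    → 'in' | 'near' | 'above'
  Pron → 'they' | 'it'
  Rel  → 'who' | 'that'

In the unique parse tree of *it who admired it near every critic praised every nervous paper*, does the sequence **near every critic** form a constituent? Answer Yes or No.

[S [NP [NP [Pron it]] [RelC [Rel who] [VP [VP [V admired] [NP [Pron it]]] [PP [P near] [NP [Det every] [N critic]]]]]] [VP [V praised] [NP [Det every] [AP [Adj nervous]] [N paper]]]]
The words 'near every critic' are exhaustively dominated by a single PP node (built by PP → P NP), so they form a constituent.

Yes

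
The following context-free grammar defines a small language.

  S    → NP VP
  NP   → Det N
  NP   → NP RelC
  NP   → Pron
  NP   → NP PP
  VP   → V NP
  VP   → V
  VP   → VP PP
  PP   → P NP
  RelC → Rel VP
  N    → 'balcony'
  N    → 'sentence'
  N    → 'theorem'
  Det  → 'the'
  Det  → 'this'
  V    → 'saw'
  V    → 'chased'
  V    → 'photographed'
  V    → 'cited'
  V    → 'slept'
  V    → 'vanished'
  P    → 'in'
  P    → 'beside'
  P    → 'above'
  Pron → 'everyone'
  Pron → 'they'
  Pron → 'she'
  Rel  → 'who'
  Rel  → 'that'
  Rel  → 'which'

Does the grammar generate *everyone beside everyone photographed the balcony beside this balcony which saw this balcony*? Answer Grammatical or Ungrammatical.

S
  NP
    NP
      Pron: everyone
    PP
      P: beside
      NP
        Pron: everyone
  VP
    V: photographed
    NP
      NP
        NP
          Det: the
          N: balcony
        PP
          P: beside
          NP
            Det: this
            N: balcony
      RelC
        Rel: which
        VP
          V: saw
          NP
            Det: this
            N: balcony
The bracketing above is licensed at every node by one of the given productions, with S at the root.

Grammatical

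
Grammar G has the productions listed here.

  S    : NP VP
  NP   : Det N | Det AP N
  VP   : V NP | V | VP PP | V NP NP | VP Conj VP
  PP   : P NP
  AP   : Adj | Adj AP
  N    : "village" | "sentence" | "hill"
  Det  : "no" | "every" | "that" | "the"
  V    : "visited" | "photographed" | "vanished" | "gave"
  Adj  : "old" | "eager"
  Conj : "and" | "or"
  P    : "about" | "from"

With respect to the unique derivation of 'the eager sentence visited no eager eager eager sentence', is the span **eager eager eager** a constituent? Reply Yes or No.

Yes

[S [NP [Det the] [AP [Adj eager]] [N sentence]] [VP [V visited] [NP [Det no] [AP [Adj eager] [AP [Adj eager] [AP [Adj eager]]]] [N sentence]]]]
The words 'eager eager eager' are exhaustively dominated by a single AP node (built by AP → Adj AP), so they form a constituent.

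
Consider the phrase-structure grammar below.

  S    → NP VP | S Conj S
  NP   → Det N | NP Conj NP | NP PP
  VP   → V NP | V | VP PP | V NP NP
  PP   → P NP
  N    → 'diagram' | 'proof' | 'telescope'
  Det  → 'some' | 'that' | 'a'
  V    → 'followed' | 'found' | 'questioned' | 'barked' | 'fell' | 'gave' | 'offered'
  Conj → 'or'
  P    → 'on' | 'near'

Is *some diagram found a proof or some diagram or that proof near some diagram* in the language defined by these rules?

Grammatical

[S [NP [Det some] [N diagram]] [VP [V found] [NP [NP [Det a] [N proof]] [Conj or] [NP [NP [Det some] [N diagram]] [Conj or] [NP [NP [Det that] [N proof]] [PP [P near] [NP [Det some] [N diagram]]]]]]]]
Every word is introduced by a lexical rule and the phrasal rules combine the resulting categories into a single S.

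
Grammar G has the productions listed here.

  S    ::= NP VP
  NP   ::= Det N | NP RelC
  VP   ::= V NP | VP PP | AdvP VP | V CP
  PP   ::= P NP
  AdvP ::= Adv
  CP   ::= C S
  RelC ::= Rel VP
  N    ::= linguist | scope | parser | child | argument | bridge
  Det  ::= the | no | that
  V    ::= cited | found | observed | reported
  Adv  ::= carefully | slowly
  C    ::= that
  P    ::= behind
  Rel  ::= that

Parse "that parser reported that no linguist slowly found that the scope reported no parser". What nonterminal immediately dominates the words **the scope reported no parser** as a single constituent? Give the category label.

S
  NP
    Det: that
    N: parser
  VP
    V: reported
    CP
      C: that
      S
        NP
          Det: no
          N: linguist
        VP
          AdvP
            Adv: slowly
          VP
            V: found
            CP
              C: that
              S
                NP
                  Det: the
                  N: scope
                VP
                  V: reported
                  NP
                    Det: no
                    N: parser
The span 'the scope reported no parser' is the S node built by S → NP VP.

S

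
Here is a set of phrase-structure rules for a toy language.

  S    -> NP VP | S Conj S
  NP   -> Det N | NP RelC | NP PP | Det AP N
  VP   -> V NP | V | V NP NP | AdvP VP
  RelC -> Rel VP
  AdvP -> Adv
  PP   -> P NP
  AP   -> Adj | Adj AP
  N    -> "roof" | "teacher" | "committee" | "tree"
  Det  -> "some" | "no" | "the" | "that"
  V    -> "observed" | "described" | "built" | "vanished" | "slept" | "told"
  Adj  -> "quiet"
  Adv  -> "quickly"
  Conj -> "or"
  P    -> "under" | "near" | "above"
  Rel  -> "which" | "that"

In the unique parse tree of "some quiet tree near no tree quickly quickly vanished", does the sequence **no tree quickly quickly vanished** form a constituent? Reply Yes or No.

[S [NP [NP [Det some] [AP [Adj quiet]] [N tree]] [PP [P near] [NP [Det no] [N tree]]]] [VP [AdvP [Adv quickly]] [VP [AdvP [Adv quickly]] [VP [V vanished]]]]]
The smallest constituent containing 'no tree quickly quickly vanished' is the S spanning 'some quiet tree near no tree quickly quickly vanished'; no single node in the tree dominates exactly the given words.

No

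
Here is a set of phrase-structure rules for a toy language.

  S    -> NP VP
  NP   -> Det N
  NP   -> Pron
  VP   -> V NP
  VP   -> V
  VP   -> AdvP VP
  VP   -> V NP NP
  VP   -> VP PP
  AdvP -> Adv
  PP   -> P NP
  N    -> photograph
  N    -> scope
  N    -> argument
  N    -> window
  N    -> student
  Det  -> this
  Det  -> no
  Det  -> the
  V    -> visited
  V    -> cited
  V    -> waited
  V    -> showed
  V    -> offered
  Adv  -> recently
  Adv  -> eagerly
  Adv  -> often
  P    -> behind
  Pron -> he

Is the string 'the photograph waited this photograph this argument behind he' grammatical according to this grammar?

S
  NP
    Det: the
    N: photograph
  VP
    VP
      V: waited
      NP
        Det: this
        N: photograph
      NP
        Det: this
        N: argument
    PP
      P: behind
      NP
        Pron: he
Each bracket corresponds to one application of a listed rule, so the string is derivable from S.

Grammatical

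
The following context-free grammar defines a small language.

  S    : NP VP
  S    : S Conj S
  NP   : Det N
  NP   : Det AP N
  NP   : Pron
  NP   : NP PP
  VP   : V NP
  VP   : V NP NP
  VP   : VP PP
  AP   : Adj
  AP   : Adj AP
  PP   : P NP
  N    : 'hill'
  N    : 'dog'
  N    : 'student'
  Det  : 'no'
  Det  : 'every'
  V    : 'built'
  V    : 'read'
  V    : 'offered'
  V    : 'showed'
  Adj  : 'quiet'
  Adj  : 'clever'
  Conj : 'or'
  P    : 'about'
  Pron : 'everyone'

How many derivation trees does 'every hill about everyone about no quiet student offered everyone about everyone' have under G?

Two of the 4 distinct bracketings:
[S [NP [NP [Det every] [N hill]] [PP [P about] [NP [NP [Pron everyone]] [PP [P about] [NP [Det no] [AP [Adj quiet]] [N student]]]]]] [VP [V offered] [NP [NP [Pron everyone]] [PP [P about] [NP [Pron everyone]]]]]]
[S [NP [NP [Det every] [N hill]] [PP [P about] [NP [NP [Pron everyone]] [PP [P about] [NP [Det no] [AP [Adj quiet]] [N student]]]]]] [VP [VP [V offered] [NP [Pron everyone]]] [PP [P about] [NP [Pron everyone]]]]]
The difference turns on whether VP → VP PP is used at the relevant span, versus an alternative expansion of VP.

4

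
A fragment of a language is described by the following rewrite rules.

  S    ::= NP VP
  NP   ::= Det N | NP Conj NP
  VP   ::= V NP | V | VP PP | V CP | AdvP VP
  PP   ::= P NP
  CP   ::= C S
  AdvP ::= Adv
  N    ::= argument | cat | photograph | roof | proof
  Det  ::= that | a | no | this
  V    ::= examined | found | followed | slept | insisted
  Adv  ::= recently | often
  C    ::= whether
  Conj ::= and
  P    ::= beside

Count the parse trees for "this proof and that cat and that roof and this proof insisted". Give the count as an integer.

Two of the 5 distinct bracketings:
[S [NP [NP [Det this] [N proof]] [Conj and] [NP [NP [Det that] [N cat]] [Conj and] [NP [NP [Det that] [N roof]] [Conj and] [NP [Det this] [N proof]]]]] [VP [V insisted]]]
[S [NP [NP [Det this] [N proof]] [Conj and] [NP [NP [NP [Det that] [N cat]] [Conj and] [NP [Det that] [N roof]]] [Conj and] [NP [Det this] [N proof]]]] [VP [V insisted]]]
The trees differ in how a recursive rule is bracketed over the same span.

5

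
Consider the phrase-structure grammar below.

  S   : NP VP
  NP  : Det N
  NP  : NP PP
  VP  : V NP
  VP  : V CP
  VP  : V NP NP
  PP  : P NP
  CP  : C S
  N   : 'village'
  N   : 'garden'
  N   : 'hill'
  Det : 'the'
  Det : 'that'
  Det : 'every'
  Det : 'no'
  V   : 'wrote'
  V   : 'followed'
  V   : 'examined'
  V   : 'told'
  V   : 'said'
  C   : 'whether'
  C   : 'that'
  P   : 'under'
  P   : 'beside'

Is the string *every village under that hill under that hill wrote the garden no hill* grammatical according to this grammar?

S
  NP
    NP
      Det: every
      N: village
    PP
      P: under
      NP
        NP
          Det: that
          N: hill
        PP
          P: under
          NP
            Det: that
            N: hill
  VP
    V: wrote
    NP
      Det: the
      N: garden
    NP
      Det: no
      N: hill
Every word is introduced by a lexical rule and the phrasal rules combine the resulting categories into a single S.

Grammatical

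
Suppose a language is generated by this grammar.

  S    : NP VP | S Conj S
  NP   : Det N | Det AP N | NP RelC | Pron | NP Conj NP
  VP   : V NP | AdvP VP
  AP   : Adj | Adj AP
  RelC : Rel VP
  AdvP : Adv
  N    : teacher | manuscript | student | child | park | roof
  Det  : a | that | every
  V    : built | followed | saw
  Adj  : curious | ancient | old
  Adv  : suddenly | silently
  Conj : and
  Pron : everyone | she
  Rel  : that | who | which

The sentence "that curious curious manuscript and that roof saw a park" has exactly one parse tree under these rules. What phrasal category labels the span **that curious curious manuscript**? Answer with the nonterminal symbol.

[S [NP [NP [Det that] [AP [Adj curious] [AP [Adj curious]]] [N manuscript]] [Conj and] [NP [Det that] [N roof]]] [VP [V saw] [NP [Det a] [N park]]]]
The span 'that curious curious manuscript' is the NP node built by NP → Det AP N.

NP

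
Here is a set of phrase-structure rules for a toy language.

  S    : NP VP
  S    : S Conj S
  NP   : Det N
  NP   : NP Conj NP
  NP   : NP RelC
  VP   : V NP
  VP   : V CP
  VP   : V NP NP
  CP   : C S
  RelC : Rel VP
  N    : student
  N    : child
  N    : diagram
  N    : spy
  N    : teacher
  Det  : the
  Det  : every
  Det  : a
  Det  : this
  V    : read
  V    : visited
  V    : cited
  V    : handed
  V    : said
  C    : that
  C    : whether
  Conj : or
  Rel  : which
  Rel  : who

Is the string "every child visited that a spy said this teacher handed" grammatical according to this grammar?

For S → NP VP, the only prefix that parses as NP is 'every child', but the remainder 'visited that a spy said this teacher handed' is not a VP under these rules. The alternative S rule S → S Conj S likewise has no satisfying split.

Ungrammatical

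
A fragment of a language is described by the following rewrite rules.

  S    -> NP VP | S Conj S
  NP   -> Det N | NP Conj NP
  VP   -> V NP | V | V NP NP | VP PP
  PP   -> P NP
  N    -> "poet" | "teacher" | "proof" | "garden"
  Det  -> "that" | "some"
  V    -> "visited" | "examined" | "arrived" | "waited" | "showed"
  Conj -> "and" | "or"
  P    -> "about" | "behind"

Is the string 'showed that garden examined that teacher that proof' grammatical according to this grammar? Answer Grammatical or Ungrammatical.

Ungrammatical

For S → NP VP, no prefix of the string parses as an NP. The alternative S rule S → S Conj S likewise has no satisfying split.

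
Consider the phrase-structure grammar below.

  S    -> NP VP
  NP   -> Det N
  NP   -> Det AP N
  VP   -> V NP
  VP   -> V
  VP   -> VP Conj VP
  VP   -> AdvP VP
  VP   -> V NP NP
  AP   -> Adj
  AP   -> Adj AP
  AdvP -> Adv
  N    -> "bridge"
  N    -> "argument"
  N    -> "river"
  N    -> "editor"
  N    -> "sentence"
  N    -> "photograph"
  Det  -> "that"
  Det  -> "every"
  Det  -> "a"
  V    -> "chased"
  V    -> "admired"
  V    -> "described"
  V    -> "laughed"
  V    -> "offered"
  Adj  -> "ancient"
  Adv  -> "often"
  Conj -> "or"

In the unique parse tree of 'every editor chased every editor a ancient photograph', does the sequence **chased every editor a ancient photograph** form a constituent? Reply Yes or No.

Yes

[S [NP [Det every] [N editor]] [VP [V chased] [NP [Det every] [N editor]] [NP [Det a] [AP [Adj ancient]] [N photograph]]]]
The words 'chased every editor a ancient photograph' are exhaustively dominated by a single VP node (built by VP → V NP NP), so they form a constituent.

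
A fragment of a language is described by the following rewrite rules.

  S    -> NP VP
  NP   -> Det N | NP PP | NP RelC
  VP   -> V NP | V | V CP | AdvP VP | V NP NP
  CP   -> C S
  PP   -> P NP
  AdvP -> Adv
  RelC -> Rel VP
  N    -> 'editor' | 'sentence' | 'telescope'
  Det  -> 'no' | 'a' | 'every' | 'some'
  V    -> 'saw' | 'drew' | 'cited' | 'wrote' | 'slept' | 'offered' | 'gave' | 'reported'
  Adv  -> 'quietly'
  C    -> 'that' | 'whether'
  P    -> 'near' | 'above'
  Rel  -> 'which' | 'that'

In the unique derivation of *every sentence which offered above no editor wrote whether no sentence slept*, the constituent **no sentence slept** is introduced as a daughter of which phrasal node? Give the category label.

S
  NP
    NP
      NP
        Det: every
        N: sentence
      RelC
        Rel: which
        VP
          V: offered
    PP
      P: above
      NP
        Det: no
        N: editor
  VP
    V: wrote
    CP
      C: whether
      S
        NP
          Det: no
          N: sentence
        VP
          V: slept
The span 'no sentence slept' is the S node built by S → NP VP.
Its mother is the CP built by CP → C S.

CP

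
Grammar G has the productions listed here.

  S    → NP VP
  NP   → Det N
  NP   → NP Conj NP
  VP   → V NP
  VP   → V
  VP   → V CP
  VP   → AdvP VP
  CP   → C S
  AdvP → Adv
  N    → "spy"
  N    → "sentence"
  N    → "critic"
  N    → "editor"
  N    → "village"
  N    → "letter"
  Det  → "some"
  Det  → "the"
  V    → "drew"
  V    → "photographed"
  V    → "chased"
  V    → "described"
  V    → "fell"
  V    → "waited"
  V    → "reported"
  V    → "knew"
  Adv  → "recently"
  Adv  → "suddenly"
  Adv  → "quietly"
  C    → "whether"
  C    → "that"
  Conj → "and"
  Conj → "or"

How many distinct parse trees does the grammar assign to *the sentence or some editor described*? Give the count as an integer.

1

[S [NP [NP [Det the] [N sentence]] [Conj or] [NP [Det some] [N editor]]] [VP [V described]]]
No rule offers an alternative attachment or grouping for any span, so this is the only derivation.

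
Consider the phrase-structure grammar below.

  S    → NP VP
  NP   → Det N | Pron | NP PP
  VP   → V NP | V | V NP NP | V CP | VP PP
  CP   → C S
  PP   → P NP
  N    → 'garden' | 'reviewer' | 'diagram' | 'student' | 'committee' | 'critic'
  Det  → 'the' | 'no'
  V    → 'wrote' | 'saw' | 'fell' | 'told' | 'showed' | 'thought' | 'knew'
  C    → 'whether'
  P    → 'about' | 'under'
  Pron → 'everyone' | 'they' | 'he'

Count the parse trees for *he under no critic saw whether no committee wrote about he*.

2

The two bracketings:
[S [NP [NP [Pron he]] [PP [P under] [NP [Det no] [N critic]]]] [VP [V saw] [CP [C whether] [S [NP [Det no] [N committee]] [VP [VP [V wrote]] [PP [P about] [NP [Pron he]]]]]]]]
[S [NP [NP [Pron he]] [PP [P under] [NP [Det no] [N critic]]]] [VP [VP [V saw] [CP [C whether] [S [NP [Det no] [N committee]] [VP [V wrote]]]]] [PP [P about] [NP [Pron he]]]]]
The trees differ in how a recursive rule is bracketed over the same span.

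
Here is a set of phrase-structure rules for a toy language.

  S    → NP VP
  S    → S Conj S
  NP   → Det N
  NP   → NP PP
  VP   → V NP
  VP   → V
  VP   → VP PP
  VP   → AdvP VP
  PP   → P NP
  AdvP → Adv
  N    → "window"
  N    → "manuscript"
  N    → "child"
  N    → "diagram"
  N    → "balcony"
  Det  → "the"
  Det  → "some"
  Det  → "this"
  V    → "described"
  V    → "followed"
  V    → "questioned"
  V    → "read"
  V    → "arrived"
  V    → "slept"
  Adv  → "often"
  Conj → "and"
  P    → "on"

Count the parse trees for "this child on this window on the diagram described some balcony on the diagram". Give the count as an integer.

Two of the 4 distinct bracketings:
[S [NP [NP [Det this] [N child]] [PP [P on] [NP [NP [Det this] [N window]] [PP [P on] [NP [Det the] [N diagram]]]]]] [VP [V described] [NP [NP [Det some] [N balcony]] [PP [P on] [NP [Det the] [N diagram]]]]]]
[S [NP [NP [Det this] [N child]] [PP [P on] [NP [NP [Det this] [N window]] [PP [P on] [NP [Det the] [N diagram]]]]]] [VP [VP [V described] [NP [Det some] [N balcony]]] [PP [P on] [NP [Det the] [N diagram]]]]]
The difference turns on whether VP → VP PP is used at the relevant span, versus an alternative expansion of VP.

4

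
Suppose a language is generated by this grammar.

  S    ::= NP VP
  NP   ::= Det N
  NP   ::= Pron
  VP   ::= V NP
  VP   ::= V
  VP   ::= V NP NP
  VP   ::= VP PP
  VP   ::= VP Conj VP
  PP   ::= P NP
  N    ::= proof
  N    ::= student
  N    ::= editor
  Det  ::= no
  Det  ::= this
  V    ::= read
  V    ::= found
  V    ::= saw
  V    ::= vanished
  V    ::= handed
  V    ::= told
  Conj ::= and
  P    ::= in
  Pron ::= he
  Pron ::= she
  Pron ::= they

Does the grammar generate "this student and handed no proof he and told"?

For S → NP VP, the only prefix that parses as NP is 'this student', but the remainder 'and handed no proof he and told' is not a VP under these rules.

Ungrammatical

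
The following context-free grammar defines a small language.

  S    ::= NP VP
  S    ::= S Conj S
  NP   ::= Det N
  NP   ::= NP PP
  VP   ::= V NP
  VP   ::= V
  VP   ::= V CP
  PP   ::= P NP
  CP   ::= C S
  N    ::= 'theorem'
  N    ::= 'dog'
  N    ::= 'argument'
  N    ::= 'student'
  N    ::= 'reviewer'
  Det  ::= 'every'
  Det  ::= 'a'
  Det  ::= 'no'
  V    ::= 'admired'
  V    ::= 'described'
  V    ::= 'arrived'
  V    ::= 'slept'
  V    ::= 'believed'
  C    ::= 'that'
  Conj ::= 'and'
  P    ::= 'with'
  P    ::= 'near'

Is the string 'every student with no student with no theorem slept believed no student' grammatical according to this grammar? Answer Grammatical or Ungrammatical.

A V word can never sit immediately before a V word in any string this grammar generates, so the substring 'slept believed' rules out a derivation.

Ungrammatical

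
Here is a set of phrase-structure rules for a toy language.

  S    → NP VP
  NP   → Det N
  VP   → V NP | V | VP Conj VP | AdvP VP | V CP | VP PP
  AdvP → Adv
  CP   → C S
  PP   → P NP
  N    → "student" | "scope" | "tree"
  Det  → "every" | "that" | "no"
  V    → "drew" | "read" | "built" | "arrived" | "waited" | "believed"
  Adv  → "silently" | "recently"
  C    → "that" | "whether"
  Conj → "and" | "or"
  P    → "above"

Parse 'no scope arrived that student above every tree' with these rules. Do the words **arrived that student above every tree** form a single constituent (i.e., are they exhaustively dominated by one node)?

[S [NP [Det no] [N scope]] [VP [VP [V arrived] [NP [Det that] [N student]]] [PP [P above] [NP [Det every] [N tree]]]]]
The words 'arrived that student above every tree' are exhaustively dominated by a single VP node (built by VP → VP PP), so they form a constituent.

Yes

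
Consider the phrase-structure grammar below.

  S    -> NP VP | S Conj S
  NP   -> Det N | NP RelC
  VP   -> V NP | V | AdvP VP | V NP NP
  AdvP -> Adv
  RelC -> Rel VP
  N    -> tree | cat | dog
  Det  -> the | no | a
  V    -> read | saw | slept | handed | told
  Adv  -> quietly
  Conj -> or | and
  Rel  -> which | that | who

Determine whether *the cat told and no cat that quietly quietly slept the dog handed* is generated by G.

Grammatical

[S [S [NP [Det the] [N cat]] [VP [V told]]] [Conj and] [S [NP [NP [Det no] [N cat]] [RelC [Rel that] [VP [AdvP [Adv quietly]] [VP [AdvP [Adv quietly]] [VP [V slept] [NP [Det the] [N dog]]]]]]] [VP [V handed]]]]
The bracketing above is licensed at every node by one of the given productions, with S at the root.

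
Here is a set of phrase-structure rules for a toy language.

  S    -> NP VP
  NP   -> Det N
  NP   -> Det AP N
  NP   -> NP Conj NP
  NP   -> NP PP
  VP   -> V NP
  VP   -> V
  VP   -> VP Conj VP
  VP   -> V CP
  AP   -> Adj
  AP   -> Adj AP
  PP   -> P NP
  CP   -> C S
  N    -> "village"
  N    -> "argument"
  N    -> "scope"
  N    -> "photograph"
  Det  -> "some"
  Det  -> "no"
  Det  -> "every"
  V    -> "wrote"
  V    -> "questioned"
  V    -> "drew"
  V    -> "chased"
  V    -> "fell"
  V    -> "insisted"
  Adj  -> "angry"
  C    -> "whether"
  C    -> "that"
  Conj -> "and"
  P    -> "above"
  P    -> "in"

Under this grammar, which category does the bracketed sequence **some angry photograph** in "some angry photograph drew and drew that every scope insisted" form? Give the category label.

[S [NP [Det some] [AP [Adj angry]] [N photograph]] [VP [VP [V drew]] [Conj and] [VP [V drew] [CP [C that] [S [NP [Det every] [N scope]] [VP [V insisted]]]]]]]
The span 'some angry photograph' is the NP node built by NP → Det AP N.

NP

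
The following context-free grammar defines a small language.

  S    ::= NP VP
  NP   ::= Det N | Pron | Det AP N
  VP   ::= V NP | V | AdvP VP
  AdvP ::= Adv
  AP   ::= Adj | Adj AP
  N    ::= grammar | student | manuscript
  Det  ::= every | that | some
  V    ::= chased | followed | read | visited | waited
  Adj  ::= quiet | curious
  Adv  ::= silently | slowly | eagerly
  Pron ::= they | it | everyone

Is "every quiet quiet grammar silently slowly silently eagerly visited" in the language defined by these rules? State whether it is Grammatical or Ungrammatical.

Grammatical

S
  NP
    Det: every
    AP
      Adj: quiet
      AP
        Adj: quiet
    N: grammar
  VP
    AdvP
      Adv: silently
    VP
      AdvP
        Adv: slowly
      VP
        AdvP
          Adv: silently
        VP
          AdvP
            Adv: eagerly
          VP
            V: visited
Every word is introduced by a lexical rule and the phrasal rules combine the resulting categories into a single S.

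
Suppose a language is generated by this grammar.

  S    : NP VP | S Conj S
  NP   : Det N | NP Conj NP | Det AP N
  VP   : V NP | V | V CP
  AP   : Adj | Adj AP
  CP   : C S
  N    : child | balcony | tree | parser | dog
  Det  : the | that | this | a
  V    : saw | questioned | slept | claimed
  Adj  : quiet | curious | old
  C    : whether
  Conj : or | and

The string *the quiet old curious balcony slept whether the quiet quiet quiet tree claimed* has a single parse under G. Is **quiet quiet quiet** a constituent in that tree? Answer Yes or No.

Yes

[S [NP [Det the] [AP [Adj quiet] [AP [Adj old] [AP [Adj curious]]]] [N balcony]] [VP [V slept] [CP [C whether] [S [NP [Det the] [AP [Adj quiet] [AP [Adj quiet] [AP [Adj quiet]]]] [N tree]] [VP [V claimed]]]]]]
The words 'quiet quiet quiet' are exhaustively dominated by a single AP node (built by AP → Adj AP), so they form a constituent.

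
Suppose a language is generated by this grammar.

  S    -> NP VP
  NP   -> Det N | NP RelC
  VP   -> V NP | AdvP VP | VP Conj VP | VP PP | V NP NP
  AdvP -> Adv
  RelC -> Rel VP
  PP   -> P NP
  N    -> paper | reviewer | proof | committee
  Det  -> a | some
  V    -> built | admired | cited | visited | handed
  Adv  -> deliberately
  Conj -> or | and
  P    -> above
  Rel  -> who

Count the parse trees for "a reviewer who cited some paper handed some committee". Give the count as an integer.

1

[S [NP [NP [Det a] [N reviewer]] [RelC [Rel who] [VP [V cited] [NP [Det some] [N paper]]]]] [VP [V handed] [NP [Det some] [N committee]]]]
No rule offers an alternative attachment or grouping for any span, so this is the only derivation.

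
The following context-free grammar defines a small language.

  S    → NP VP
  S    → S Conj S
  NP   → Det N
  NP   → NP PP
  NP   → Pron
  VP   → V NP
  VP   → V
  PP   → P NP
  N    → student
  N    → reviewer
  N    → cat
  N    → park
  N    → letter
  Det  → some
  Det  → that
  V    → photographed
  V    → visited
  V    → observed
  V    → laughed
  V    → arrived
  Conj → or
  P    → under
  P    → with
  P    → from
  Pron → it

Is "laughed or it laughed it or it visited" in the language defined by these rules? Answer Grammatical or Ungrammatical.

For S → NP VP, no prefix of the string parses as an NP. The alternative S rule S → S Conj S likewise has no satisfying split.

Ungrammatical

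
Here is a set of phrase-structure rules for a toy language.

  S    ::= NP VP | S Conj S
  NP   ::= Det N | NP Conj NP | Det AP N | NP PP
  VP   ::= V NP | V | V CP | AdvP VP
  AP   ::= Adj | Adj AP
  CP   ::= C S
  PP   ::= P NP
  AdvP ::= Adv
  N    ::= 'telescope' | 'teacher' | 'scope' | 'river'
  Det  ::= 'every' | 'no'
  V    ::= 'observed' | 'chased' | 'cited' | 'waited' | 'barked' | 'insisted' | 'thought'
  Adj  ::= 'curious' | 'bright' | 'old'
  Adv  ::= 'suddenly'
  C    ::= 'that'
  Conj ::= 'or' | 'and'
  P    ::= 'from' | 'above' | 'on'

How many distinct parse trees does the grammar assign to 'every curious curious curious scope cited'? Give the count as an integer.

[S [NP [Det every] [AP [Adj curious] [AP [Adj curious] [AP [Adj curious]]]] [N scope]] [VP [V cited]]]
No rule offers an alternative attachment or grouping for any span, so this is the only derivation.

1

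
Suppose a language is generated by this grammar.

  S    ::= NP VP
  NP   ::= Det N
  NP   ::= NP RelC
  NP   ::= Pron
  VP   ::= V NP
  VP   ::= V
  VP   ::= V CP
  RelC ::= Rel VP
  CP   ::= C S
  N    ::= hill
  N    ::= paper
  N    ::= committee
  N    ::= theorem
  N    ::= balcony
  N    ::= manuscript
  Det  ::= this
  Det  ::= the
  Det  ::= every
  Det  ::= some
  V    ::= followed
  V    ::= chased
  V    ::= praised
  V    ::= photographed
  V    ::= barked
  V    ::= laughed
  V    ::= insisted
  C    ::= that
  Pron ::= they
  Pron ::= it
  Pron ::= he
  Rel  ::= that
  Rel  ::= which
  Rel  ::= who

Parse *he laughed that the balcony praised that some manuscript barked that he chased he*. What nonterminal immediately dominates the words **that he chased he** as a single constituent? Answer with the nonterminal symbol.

CP

S
  NP
    Pron: he
  VP
    V: laughed
    CP
      C: that
      S
        NP
          Det: the
          N: balcony
        VP
          V: praised
          CP
            C: that
            S
              NP
                Det: some
                N: manuscript
              VP
                V: barked
                CP
                  C: that
                  S
                    NP
                      Pron: he
                    VP
                      V: chased
                      NP
                        Pron: he
The span 'that he chased he' is the CP node built by CP → C S.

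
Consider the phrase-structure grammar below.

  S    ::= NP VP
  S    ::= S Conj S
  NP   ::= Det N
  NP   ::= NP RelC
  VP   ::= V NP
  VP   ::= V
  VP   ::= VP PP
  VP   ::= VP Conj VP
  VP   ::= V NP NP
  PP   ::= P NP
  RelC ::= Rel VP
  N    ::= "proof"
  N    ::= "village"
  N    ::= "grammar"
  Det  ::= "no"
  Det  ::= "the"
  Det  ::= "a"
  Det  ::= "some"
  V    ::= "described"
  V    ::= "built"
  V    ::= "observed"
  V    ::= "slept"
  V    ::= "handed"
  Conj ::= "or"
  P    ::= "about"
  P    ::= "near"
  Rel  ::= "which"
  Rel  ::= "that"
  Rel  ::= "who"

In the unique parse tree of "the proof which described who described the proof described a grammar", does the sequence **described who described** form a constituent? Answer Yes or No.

[S [NP [NP [NP [Det the] [N proof]] [RelC [Rel which] [VP [V described]]]] [RelC [Rel who] [VP [V described] [NP [Det the] [N proof]]]]] [VP [V described] [NP [Det a] [N grammar]]]]
The smallest constituent containing 'described who described' is the NP spanning 'the proof which described who described the proof'; no single node in the tree dominates exactly the given words.

No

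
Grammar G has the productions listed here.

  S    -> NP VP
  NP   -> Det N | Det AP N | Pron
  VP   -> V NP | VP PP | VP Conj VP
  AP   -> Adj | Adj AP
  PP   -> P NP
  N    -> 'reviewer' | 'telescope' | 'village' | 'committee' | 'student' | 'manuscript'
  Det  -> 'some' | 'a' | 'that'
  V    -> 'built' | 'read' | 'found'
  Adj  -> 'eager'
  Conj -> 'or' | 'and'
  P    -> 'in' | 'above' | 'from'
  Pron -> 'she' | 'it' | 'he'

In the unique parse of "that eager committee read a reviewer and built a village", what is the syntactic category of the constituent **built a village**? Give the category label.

VP

S
  NP
    Det: that
    AP
      Adj: eager
    N: committee
  VP
    VP
      V: read
      NP
        Det: a
        N: reviewer
    Conj: and
    VP
      V: built
      NP
        Det: a
        N: village
The span 'built a village' is the VP node built by VP → V NP.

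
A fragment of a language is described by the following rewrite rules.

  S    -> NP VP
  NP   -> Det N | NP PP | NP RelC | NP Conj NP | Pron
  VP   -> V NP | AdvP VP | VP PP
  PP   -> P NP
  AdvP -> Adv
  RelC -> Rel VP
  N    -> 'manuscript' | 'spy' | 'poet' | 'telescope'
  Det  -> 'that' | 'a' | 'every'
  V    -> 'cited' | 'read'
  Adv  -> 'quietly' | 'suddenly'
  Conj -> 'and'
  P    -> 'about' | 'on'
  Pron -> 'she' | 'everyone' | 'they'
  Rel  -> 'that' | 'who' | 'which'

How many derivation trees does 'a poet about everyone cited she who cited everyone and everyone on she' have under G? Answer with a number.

Two of the 8 distinct bracketings:
[S [NP [NP [Det a] [N poet]] [PP [P about] [NP [Pron everyone]]]] [VP [V cited] [NP [NP [NP [Pron she]] [RelC [Rel who] [VP [V cited] [NP [NP [Pron everyone]] [Conj and] [NP [Pron everyone]]]]]] [PP [P on] [NP [Pron she]]]]]]
[S [NP [NP [Det a] [N poet]] [PP [P about] [NP [Pron everyone]]]] [VP [V cited] [NP [NP [NP [NP [Pron she]] [RelC [Rel who] [VP [V cited] [NP [Pron everyone]]]]] [Conj and] [NP [Pron everyone]]] [PP [P on] [NP [Pron she]]]]]]
The trees differ in how a recursive rule is bracketed over the same span.

8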